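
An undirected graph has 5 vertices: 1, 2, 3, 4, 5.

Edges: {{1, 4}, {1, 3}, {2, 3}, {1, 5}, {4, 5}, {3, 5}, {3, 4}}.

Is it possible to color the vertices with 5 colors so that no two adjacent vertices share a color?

The chromatic number is 4. 1, 3, 4, 5 are pairwise adjacent (a clique of size 4), so at least 4 colors are needed.
4 colors suffice: color a → {3}; color b → {2, 4}; color c → {5}; color d → {1}.
Since 5 ≥ 4, a proper 5-coloring certainly exists.

Yes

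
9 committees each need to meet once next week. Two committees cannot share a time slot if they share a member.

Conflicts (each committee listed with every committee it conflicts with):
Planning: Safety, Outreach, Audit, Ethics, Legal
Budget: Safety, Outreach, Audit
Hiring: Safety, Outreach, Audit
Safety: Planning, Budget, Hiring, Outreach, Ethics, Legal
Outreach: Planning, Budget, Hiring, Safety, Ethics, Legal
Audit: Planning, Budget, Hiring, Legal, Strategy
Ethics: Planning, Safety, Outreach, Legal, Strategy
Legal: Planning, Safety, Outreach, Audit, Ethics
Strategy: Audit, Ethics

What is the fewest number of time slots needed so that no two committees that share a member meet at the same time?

Planning, Safety, Outreach, Ethics, Legal pairwise conflict, so at least 5 time slots are needed.
5 time slots suffice: time slot 1 → {Outreach, Audit}; time slot 2 → {Safety, Strategy}; time slot 3 → {Planning, Budget, Hiring}; time slot 4 → {Legal}; time slot 5 → {Ethics}. Each listed conflict is separated.

5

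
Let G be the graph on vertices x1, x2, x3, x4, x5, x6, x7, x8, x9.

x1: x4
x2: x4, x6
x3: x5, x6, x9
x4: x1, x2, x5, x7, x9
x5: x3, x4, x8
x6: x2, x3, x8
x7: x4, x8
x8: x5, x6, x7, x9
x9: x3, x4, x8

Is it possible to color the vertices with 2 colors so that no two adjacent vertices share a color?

The cycle x4-x2-x6-x3-x9-x4 has odd length 5, so it cannot be 2-colored; at least 3 colors are needed.
So 2 colors are not enough.

No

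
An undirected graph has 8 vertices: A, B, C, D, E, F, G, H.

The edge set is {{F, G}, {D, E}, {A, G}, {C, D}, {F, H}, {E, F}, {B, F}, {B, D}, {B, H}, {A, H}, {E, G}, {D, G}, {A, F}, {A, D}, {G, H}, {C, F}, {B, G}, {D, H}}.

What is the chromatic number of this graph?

A, F, G, H are mutually adjacent (a clique of size 4), so at least 4 colors are needed.
A valid assignment using 4 colors: A=4, B=4, C=1, D=2, E=3, F=2, G=1, H=3. Every edge joins two different colors.

4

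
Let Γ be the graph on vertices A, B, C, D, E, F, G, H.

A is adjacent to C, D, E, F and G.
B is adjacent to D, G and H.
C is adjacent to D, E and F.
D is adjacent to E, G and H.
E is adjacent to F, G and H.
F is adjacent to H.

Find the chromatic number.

4

A, D, E, G form a clique, so at least 4 colors are needed.
4 colors suffice: color 1 → {B, E}; color 2 → {D, F}; color 3 → {A, H}; color 4 → {C, G}. Each edge has distinct colors on its endpoints.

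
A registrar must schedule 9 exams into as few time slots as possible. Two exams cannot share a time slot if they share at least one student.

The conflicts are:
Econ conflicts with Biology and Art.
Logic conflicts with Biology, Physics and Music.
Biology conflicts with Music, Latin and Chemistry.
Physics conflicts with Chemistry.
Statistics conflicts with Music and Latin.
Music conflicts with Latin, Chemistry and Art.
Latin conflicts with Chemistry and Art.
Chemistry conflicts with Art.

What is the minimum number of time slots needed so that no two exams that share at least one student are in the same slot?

4

Music, Latin, Chemistry, Art are mutually in conflict, so at least 4 time slots are needed.
A valid assignment using 4 time slots: Econ=1, Logic=2, Biology=3, Physics=1, Statistics=2, Music=1, Latin=4, Chemistry=2, Art=3. Each listed conflict is separated.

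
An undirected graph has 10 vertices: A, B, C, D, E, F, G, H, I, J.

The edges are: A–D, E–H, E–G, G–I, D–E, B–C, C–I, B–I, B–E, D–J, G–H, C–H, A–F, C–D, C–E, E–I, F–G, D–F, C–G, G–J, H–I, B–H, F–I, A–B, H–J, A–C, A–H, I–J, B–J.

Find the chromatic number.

C, E, G, H, I are mutually adjacent (a clique of size 5), so at least 5 colors are needed.
A valid assignment using 5 colors: A=green, B=yellow, C=blue, D=red, E=purple, F=blue, G=yellow, H=red, I=green, J=blue. Every edge joins two different colors.

5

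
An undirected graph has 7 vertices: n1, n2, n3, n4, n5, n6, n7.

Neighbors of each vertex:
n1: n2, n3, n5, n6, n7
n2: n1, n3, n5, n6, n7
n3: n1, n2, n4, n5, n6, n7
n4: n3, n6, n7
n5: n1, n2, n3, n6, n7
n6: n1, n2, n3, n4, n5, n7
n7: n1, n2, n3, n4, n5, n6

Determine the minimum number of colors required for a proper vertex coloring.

6

n1, n2, n3, n5, n6, n7 form a clique, so at least 6 colors are needed.
One proper 6-coloring: n1=6, n2=5, n3=1, n4=4, n5=4, n6=3, n7=2. Every edge joins two different colors.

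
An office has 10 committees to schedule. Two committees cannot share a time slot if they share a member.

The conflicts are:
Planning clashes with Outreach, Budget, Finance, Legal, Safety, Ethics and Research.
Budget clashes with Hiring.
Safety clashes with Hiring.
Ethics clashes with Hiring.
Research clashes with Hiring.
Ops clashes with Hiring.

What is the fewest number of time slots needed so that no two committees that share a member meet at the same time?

Planning and Safety conflict, so at least 2 time slots are needed.
2 time slots suffice: Planning=1, Outreach=2, Budget=2, Finance=2, Legal=2, Safety=2, Ethics=2, Research=2, Ops=2, Hiring=1. No two conflicting committees share a time slot.

2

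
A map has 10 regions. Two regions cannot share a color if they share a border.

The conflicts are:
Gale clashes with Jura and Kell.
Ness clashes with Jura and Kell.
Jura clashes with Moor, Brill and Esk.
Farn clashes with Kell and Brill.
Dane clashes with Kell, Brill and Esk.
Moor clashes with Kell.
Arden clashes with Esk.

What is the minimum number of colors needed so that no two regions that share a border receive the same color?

3

The cycle Moor-Jura-Esk-Dane-Kell-Moor has odd length 5, so it cannot be 2-colored; at least 3 colors are needed.
One proper 3-coloring: Gale=2, Ness=2, Jura=1, Farn=3, Dane=3, Moor=2, Kell=1, Arden=1, Brill=2, Esk=2. Each listed conflict is separated.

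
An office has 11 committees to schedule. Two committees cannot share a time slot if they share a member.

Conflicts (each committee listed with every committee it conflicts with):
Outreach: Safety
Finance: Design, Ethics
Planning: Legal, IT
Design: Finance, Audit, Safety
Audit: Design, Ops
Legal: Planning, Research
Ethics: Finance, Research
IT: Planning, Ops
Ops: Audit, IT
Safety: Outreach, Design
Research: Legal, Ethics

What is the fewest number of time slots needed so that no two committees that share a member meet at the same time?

3

The cycle IT-Planning-Legal-Research-Ethics-Finance-Design-Audit-Ops-IT has odd length 9, so it cannot be 2-colored; at least 3 time slots are needed.
3 time slots suffice: Outreach=1, Finance=2, Planning=3, Design=1, Audit=2, Legal=1, Ethics=1, IT=2, Ops=1, Safety=2, Research=2. Each listed conflict is separated.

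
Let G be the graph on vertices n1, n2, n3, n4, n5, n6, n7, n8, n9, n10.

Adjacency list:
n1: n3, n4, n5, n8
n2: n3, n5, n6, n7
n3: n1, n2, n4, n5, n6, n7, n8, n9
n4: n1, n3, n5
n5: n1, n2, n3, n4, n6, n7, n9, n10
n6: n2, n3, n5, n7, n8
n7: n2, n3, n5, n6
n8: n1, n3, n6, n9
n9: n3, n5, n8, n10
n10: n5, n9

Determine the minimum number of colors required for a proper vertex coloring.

5

n2, n3, n5, n6, n7 are mutually adjacent (a clique of size 5), so at least 5 colors are needed.
A valid assignment using 5 colors: n1=G, n2=Y, n3=B, n4=Y, n5=R, n6=G, n7=P, n8=R, n9=G, n10=B. Each edge has distinct colors on its endpoints.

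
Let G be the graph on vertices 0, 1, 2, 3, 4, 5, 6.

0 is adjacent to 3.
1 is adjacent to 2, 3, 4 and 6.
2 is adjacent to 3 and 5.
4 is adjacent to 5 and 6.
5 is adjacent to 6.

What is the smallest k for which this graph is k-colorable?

3

4, 5, 6 are pairwise adjacent, so at least 3 colors are needed.
3 colors suffice: color red → {0, 1, 5}; color blue → {3, 6}; color green → {2, 4}. Each edge has distinct colors on its endpoints.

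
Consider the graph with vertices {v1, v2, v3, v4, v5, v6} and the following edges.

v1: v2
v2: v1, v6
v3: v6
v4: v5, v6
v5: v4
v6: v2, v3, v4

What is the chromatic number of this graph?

v1 and v2 are adjacent, so at least 2 colors are needed.
A valid assignment using 2 colors: v1=R, v2=B, v3=B, v4=B, v5=R, v6=R. Each edge has distinct colors on its endpoints.

2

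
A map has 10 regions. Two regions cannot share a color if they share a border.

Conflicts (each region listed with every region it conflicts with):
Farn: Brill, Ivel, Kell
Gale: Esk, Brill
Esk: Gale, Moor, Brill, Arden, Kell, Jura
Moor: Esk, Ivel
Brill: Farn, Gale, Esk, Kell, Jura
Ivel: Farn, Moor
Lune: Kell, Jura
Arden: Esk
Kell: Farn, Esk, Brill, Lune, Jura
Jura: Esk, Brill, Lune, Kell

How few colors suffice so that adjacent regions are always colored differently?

4

Esk, Brill, Kell, Jura are mutually in conflict, so at least 4 colors are needed.
4 colors suffice: color 1 → {Farn, Esk, Lune}; color 2 → {Brill, Ivel, Arden}; color 3 → {Gale, Moor, Kell}; color 4 → {Jura}. Each listed conflict is separated.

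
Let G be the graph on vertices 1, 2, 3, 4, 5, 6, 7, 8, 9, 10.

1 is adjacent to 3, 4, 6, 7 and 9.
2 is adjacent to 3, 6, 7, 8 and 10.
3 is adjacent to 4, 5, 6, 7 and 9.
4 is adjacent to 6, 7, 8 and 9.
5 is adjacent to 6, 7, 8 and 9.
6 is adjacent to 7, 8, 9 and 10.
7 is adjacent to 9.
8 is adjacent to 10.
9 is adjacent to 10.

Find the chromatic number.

6

1, 3, 4, 6, 7, 9 are pairwise adjacent (a clique of size 6), so at least 6 colors are needed.
One proper 6-coloring: 1=f, 2=d, 3=b, 4=e, 5=e, 6=a, 7=c, 8=b, 9=d, 10=c. Every edge joins two different colors.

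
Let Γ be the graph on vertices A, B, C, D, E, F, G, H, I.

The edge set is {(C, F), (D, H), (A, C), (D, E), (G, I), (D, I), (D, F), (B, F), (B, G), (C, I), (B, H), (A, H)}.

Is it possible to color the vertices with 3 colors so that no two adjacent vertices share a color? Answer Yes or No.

The chromatic number is 3. The cycle I-C-F-B-G-I has odd length 5, so it cannot be 2-colored; at least 3 colors are needed.
3 colors suffice: color 1 → {B, C, D}; color 2 → {E, F, H, I}; color 3 → {A, G}.
That is already a proper 3-coloring.

Yes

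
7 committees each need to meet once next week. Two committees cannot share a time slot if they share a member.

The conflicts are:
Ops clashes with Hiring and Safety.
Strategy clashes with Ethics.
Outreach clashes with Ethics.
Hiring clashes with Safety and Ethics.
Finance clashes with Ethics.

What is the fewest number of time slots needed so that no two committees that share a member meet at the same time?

Ops, Hiring, Safety are mutually in conflict, so at least 3 time slots are needed.
3 time slots suffice: Ops=3, Strategy=2, Outreach=2, Hiring=2, Safety=1, Finance=2, Ethics=1. Every pair that conflicts lands in different time slots.

3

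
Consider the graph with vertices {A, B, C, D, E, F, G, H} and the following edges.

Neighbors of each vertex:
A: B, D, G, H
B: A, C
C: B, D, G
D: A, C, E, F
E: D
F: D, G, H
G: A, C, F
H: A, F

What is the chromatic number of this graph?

2

B and C are adjacent, so at least 2 colors are needed.
2 colors suffice: color red → {B, D, G, H}; color blue → {A, C, E, F}. Each edge has distinct colors on its endpoints.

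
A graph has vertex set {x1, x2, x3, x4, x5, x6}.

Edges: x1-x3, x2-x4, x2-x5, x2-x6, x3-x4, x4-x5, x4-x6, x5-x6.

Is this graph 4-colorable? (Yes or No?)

Yes

The chromatic number is 4. x2, x4, x5, x6 form a clique, so at least 4 colors are needed.
4 colors suffice: color red → {x1, x4}; color blue → {x2, x3}; color green → {x6}; color yellow → {x5}.
That is already a proper 4-coloring.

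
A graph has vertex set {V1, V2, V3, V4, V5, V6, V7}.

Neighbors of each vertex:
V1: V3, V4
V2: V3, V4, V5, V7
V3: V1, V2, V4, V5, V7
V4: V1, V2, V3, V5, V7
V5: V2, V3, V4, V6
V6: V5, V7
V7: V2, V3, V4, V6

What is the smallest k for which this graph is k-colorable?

4

V2, V3, V4, V5 are pairwise adjacent (a clique of size 4), so at least 4 colors are needed.
4 colors suffice: V1=3, V2=4, V3=2, V4=1, V5=3, V6=1, V7=3. No two adjacent vertices share a color.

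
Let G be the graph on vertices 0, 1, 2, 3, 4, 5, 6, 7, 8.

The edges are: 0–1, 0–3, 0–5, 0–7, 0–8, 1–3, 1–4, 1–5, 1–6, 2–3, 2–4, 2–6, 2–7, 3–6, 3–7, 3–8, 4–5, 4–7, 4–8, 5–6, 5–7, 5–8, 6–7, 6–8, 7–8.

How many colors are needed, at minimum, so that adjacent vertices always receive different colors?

4

0, 5, 7, 8 are pairwise adjacent (a clique of size 4), so at least 4 colors are needed.
4 colors suffice: color a → {1, 7}; color b → {3, 5}; color c → {0, 4, 6}; color d → {2, 8}. Every edge joins two different colors.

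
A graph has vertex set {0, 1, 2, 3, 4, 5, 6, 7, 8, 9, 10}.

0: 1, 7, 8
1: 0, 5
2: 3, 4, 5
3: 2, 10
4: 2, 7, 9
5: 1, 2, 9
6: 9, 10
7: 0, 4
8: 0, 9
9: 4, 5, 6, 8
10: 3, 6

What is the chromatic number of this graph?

The cycle 8-9-5-1-0-8 has odd length 5, so it cannot be 2-colored; at least 3 colors are needed.
One proper 3-coloring: 0=a, 1=c, 2=a, 3=b, 4=b, 5=b, 6=b, 7=c, 8=b, 9=a, 10=a. Each edge has distinct colors on its endpoints.

3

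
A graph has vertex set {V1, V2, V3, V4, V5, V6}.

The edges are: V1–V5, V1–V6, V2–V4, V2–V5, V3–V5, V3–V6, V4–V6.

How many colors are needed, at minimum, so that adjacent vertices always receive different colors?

The cycle V2-V5-V1-V6-V4-V2 has odd length 5, so it cannot be 2-colored; at least 3 colors are needed.
3 colors suffice: color 1 → {V5, V6}; color 2 → {V1, V2, V3}; color 3 → {V4}. Every edge joins two different colors.

3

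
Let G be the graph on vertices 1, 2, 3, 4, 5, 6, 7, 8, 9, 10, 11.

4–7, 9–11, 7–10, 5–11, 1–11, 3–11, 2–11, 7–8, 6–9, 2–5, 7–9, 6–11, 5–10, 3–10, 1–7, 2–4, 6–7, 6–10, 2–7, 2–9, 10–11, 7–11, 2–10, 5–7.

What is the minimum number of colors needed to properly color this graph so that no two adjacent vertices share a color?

2, 5, 7, 10, 11 are pairwise adjacent (a clique of size 5), so at least 5 colors are needed.
One proper 5-coloring: 1=c, 2=d, 3=a, 4=b, 5=e, 6=d, 7=a, 8=b, 9=c, 10=c, 11=b. Each edge has distinct colors on its endpoints.

5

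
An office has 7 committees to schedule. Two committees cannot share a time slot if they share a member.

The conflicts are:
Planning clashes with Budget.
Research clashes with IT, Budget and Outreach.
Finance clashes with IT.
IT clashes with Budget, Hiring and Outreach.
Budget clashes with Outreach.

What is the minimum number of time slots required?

4

Research, IT, Budget, Outreach are mutually in conflict, so at least 4 time slots are needed.
4 time slots suffice: Planning=1, Research=3, Finance=2, IT=1, Budget=2, Hiring=2, Outreach=4. No two conflicting committees share a time slot.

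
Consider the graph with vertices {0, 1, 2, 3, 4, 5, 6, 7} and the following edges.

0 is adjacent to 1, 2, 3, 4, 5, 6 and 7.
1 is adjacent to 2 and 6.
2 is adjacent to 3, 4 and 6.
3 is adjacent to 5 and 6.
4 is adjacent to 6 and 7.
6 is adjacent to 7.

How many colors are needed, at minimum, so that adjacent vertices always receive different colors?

0, 4, 6, 7 are mutually adjacent (a clique of size 4), so at least 4 colors are needed.
One proper 4-coloring: 0=red, 1=yellow, 2=green, 3=yellow, 4=yellow, 5=blue, 6=blue, 7=green. Each edge has distinct colors on its endpoints.

4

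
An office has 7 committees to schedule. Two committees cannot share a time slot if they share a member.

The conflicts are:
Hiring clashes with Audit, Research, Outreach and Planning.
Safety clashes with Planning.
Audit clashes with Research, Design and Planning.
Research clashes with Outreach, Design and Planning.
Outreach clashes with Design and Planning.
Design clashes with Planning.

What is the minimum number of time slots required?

4

Research, Outreach, Design, Planning all conflict with each other, so at least 4 time slots are needed.
A valid assignment using 4 time slots: Hiring=4, Safety=2, Audit=3, Research=2, Outreach=3, Design=4, Planning=1. Every pair that conflicts lands in different time slots.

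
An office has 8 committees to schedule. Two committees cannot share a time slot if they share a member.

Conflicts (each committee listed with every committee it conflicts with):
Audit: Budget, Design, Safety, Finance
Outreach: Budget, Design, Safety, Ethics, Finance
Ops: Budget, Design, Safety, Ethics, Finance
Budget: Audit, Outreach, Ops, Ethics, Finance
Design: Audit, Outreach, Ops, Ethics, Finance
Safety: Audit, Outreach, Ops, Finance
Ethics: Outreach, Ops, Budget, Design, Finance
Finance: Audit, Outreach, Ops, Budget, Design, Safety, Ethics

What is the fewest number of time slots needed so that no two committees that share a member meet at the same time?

Outreach, Design, Ethics, Finance pairwise conflict, so at least 4 time slots are needed.
4 time slots suffice: time slot 1 → {Finance}; time slot 2 → {Audit, Outreach, Ops}; time slot 3 → {Budget, Design, Safety}; time slot 4 → {Ethics}. Every pair that conflicts lands in different time slots.

4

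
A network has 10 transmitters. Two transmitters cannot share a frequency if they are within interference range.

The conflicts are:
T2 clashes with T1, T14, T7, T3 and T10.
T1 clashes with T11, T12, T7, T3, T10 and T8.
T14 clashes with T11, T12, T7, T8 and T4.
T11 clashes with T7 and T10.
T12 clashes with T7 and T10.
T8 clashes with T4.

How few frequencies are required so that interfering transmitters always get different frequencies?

3

T1, T11, T7 pairwise conflict, so at least 3 frequencies are needed.
3 frequencies suffice: T2=2, T1=1, T14=1, T11=2, T12=2, T7=3, T3=3, T10=3, T8=2, T4=3. Every pair that conflicts lands in different frequencies.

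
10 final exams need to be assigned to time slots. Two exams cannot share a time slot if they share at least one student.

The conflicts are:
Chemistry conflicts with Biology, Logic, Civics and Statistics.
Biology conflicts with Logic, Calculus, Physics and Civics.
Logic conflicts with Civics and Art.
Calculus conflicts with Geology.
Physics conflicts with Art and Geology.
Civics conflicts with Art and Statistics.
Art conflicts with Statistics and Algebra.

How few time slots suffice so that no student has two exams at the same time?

Chemistry, Biology, Logic, Civics all conflict with each other, so at least 4 time slots are needed.
Using 4 time slots: Chemistry=4, Biology=2, Logic=3, Calculus=1, Physics=1, Civics=1, Art=2, Statistics=3, Algebra=1, Geology=2. Every pair that conflicts lands in different time slots.

4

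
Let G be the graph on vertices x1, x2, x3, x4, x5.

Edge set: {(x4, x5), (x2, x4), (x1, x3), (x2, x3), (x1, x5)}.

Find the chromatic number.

3

The cycle x5-x4-x2-x3-x1-x5 has odd length 5, so it cannot be 2-colored; at least 3 colors are needed.
3 colors suffice: color red → {x1, x2}; color blue → {x3, x5}; color green → {x4}. Each edge has distinct colors on its endpoints.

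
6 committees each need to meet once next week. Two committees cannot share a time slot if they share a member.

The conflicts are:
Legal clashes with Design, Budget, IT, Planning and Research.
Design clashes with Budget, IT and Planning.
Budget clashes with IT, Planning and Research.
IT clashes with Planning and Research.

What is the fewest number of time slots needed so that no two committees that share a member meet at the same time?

5

Legal, Design, Budget, IT, Planning pairwise conflict, so at least 5 time slots are needed.
5 time slots suffice: Legal=3, Design=5, Budget=2, IT=1, Planning=4, Research=4. Each listed conflict is separated.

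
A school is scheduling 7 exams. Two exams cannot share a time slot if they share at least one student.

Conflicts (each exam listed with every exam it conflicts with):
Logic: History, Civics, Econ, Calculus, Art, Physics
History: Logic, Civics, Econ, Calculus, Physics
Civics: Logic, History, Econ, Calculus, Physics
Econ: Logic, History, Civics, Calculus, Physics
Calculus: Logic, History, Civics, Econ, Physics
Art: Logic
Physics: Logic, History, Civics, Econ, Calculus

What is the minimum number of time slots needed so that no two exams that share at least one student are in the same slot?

Logic, History, Civics, Econ, Calculus, Physics all conflict with each other, so at least 6 time slots are needed.
A valid assignment using 6 time slots: Logic=1, History=5, Civics=2, Econ=4, Calculus=3, Art=2, Physics=6. Each listed conflict is separated.

6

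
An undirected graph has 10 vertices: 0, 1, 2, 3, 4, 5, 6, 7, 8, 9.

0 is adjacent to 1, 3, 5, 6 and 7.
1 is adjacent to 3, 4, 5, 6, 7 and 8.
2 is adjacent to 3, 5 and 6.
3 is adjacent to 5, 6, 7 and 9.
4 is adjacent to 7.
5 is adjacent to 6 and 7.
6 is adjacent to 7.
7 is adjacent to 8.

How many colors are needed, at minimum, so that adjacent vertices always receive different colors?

6

0, 1, 3, 5, 6, 7 form a clique, so at least 6 colors are needed.
One proper 6-coloring: 0=f, 1=a, 2=a, 3=b, 4=b, 5=e, 6=d, 7=c, 8=b, 9=a. No two adjacent vertices share a color.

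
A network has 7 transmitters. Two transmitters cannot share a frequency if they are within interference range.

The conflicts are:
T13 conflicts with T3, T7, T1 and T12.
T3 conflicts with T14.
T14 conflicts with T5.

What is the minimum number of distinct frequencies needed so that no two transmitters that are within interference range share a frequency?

T13 and T7 conflict, so at least 2 frequencies are needed.
2 frequencies suffice: frequency 1 → {T13, T14}; frequency 2 → {T3, T7, T1, T12, T5}. Each listed conflict is separated.

2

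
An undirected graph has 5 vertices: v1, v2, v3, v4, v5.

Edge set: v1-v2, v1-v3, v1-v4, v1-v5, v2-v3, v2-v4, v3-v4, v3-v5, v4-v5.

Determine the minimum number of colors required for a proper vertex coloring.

4

v1, v3, v4, v5 are pairwise adjacent (a clique of size 4), so at least 4 colors are needed.
One proper 4-coloring: v1=1, v2=4, v3=3, v4=2, v5=4. Every edge joins two different colors.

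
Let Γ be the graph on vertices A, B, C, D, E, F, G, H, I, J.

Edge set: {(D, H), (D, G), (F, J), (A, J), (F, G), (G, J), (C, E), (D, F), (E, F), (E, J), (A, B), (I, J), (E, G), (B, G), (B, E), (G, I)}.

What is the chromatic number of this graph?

E, F, G, J are mutually adjacent (a clique of size 4), so at least 4 colors are needed.
A valid assignment using 4 colors: A=red, B=green, C=red, D=blue, E=blue, F=yellow, G=red, H=red, I=blue, J=green. No two adjacent vertices share a color.

4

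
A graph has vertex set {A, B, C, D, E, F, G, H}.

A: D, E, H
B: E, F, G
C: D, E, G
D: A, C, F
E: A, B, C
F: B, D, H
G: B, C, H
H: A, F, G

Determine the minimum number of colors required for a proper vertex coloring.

3

The cycle F-D-C-G-H-F has odd length 5, so it cannot be 2-colored; at least 3 colors are needed.
3 colors suffice: A=1, B=3, C=1, D=2, E=2, F=1, G=2, H=3. No two adjacent vertices share a color.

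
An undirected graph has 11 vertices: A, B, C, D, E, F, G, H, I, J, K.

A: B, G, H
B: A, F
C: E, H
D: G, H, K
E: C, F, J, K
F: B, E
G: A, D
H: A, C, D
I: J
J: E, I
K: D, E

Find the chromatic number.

The cycle D-K-E-C-H-D has odd length 5, so it cannot be 2-colored; at least 3 colors are needed.
3 colors suffice: A=1, B=2, C=3, D=1, E=1, F=3, G=2, H=2, I=1, J=2, K=2. Every edge joins two different colors.

3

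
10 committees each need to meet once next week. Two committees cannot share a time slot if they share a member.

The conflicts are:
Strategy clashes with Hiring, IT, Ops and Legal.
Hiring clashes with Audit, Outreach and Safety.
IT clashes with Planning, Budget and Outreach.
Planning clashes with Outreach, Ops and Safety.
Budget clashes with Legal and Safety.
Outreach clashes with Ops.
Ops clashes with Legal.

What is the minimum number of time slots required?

Planning, Outreach, Ops pairwise conflict, so at least 3 time slots are needed.
3 time slots suffice: Strategy=2, Hiring=3, IT=1, Audit=1, Planning=3, Budget=2, Outreach=2, Ops=1, Legal=3, Safety=1. Each listed conflict is separated.

3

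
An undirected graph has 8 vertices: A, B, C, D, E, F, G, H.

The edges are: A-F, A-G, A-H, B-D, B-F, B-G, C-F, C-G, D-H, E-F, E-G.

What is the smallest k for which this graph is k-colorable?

The cycle H-A-G-B-D-H has odd length 5, so it cannot be 2-colored; at least 3 colors are needed.
A valid assignment using 3 colors: A=2, B=2, C=2, D=3, E=2, F=1, G=1, H=1. Each edge has distinct colors on its endpoints.

3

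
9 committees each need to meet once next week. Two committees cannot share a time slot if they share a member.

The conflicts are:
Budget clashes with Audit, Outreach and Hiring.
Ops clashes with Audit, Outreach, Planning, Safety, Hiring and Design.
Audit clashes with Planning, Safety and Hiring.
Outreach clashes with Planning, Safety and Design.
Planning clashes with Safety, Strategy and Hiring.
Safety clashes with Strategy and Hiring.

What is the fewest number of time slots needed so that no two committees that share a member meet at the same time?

5

Ops, Audit, Planning, Safety, Hiring are mutually in conflict, so at least 5 time slots are needed.
5 time slots suffice: Budget=1, Ops=1, Audit=5, Outreach=4, Planning=2, Safety=3, Strategy=1, Hiring=4, Design=2. Every pair that conflicts lands in different time slots.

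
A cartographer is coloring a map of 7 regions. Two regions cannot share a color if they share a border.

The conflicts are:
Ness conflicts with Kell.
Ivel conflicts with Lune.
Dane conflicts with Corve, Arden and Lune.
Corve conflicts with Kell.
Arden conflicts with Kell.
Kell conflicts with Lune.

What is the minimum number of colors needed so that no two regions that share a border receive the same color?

2

Ivel and Lune conflict, so at least 2 colors are needed.
2 colors suffice: color 1 → {Ivel, Dane, Kell}; color 2 → {Ness, Corve, Arden, Lune}. No two conflicting regions share a color.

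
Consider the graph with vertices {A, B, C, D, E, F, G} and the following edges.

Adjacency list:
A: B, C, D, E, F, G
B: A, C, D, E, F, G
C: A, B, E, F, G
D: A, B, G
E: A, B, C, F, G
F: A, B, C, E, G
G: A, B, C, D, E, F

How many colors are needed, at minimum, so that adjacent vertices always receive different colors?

A, B, C, E, F, G are pairwise adjacent (a clique of size 6), so at least 6 colors are needed.
6 colors suffice: color 1 → {B}; color 2 → {A}; color 3 → {G}; color 4 → {D, F}; color 5 → {E}; color 6 → {C}. Each edge has distinct colors on its endpoints.

6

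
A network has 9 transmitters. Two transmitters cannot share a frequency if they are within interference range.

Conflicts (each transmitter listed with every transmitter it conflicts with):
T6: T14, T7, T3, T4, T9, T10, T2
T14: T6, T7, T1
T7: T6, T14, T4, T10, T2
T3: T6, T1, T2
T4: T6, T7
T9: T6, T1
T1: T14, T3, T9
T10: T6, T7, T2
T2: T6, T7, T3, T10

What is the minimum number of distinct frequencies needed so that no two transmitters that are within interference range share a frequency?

4

T6, T7, T10, T2 all conflict with each other, so at least 4 frequencies are needed.
4 frequencies suffice: frequency 1 → {T6, T1}; frequency 2 → {T7, T3, T9}; frequency 3 → {T14, T4, T2}; frequency 4 → {T10}. Each listed conflict is separated.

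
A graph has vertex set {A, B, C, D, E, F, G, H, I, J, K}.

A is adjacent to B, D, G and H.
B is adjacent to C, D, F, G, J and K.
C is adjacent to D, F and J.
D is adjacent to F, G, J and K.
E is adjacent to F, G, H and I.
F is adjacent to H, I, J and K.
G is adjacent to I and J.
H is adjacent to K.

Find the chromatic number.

B, C, D, F, J are mutually adjacent (a clique of size 5), so at least 5 colors are needed.
One proper 5-coloring: A=4, B=2, C=5, D=3, E=2, F=1, G=1, H=3, I=3, J=4, K=4. No two adjacent vertices share a color.

5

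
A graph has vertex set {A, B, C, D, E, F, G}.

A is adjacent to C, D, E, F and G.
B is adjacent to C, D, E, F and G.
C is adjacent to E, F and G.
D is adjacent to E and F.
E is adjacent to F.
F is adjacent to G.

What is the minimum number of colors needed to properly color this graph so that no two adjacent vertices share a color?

B, C, E, F form a clique, so at least 4 colors are needed.
4 colors suffice: color red → {F}; color blue → {A, B}; color green → {E, G}; color yellow → {C, D}. No two adjacent vertices share a color.

4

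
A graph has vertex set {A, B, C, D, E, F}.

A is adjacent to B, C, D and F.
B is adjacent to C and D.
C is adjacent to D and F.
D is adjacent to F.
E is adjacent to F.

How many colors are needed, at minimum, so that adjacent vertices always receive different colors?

A, B, C, D are pairwise adjacent (a clique of size 4), so at least 4 colors are needed.
One proper 4-coloring: A=red, B=yellow, C=green, D=blue, E=red, F=yellow. Each edge has distinct colors on its endpoints.

4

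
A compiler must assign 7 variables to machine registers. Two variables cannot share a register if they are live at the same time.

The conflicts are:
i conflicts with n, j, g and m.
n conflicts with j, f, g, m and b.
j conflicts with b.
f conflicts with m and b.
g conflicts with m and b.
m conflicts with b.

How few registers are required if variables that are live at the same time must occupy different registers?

n, g, m, b pairwise conflict, so at least 4 registers are needed.
4 registers suffice: i=2, n=1, j=3, f=4, g=4, m=3, b=2. Every pair that conflicts lands in different registers.

4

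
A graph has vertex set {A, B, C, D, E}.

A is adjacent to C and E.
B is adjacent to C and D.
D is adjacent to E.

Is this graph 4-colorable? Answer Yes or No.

Yes

The chromatic number is 3. The cycle C-A-E-D-B-C has odd length 5, so it cannot be 2-colored; at least 3 colors are needed.
3 colors suffice: color red → {C, E}; color blue → {A, D}; color green → {B}.
Since 4 ≥ 3, a proper 4-coloring certainly exists.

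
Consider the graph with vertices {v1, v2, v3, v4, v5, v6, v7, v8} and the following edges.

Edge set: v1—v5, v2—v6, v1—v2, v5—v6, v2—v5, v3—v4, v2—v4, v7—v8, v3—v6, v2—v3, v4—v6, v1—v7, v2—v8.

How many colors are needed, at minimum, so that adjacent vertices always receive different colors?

v2, v3, v4, v6 form a clique, so at least 4 colors are needed.
4 colors suffice: color 1 → {v2, v7}; color 2 → {v1, v6, v8}; color 3 → {v4, v5}; color 4 → {v3}. Each edge has distinct colors on its endpoints.

4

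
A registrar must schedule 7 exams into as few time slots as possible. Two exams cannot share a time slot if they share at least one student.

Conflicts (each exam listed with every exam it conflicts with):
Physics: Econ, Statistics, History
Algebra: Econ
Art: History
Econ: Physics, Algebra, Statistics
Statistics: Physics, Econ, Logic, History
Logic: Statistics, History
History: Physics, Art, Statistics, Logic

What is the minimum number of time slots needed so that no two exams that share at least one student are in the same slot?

3

Statistics, Logic, History all conflict with each other, so at least 3 time slots are needed.
A valid assignment using 3 time slots: Physics=3, Algebra=2, Art=2, Econ=1, Statistics=2, Logic=3, History=1. Every pair that conflicts lands in different time slots.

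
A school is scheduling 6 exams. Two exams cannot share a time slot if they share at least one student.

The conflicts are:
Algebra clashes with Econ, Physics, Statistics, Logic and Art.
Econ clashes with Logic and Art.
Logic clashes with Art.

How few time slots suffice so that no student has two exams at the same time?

Algebra, Econ, Logic, Art pairwise conflict, so at least 4 time slots are needed.
4 time slots suffice: time slot 1 → {Algebra}; time slot 2 → {Physics, Statistics, Logic}; time slot 3 → {Econ}; time slot 4 → {Art}. Each listed conflict is separated.

4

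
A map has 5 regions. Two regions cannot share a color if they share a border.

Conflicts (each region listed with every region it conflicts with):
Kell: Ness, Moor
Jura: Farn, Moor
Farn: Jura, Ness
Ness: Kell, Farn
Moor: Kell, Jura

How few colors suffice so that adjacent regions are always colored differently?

The cycle Kell-Moor-Jura-Farn-Ness-Kell has odd length 5, so it cannot be 2-colored; at least 3 colors are needed.
3 colors suffice: color 1 → {Jura, Ness}; color 2 → {Farn, Moor}; color 3 → {Kell}. No two conflicting regions share a color.

3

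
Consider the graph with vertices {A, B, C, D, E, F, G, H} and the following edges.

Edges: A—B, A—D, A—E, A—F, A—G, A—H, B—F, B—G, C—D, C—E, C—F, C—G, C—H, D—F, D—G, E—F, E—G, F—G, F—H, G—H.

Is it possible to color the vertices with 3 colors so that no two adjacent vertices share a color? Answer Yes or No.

No

A, B, F, G are pairwise adjacent (a clique of size 4), so at least 4 colors are needed.
So 3 colors are not enough.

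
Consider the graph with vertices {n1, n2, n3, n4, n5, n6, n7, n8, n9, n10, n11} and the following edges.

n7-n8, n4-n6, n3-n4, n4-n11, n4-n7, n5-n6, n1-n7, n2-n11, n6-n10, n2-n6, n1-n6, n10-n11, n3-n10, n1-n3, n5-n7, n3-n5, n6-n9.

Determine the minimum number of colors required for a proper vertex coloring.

2

n10 and n11 are adjacent, so at least 2 colors are needed.
2 colors suffice: color 1 → {n3, n6, n7, n11}; color 2 → {n1, n2, n4, n5, n8, n9, n10}. Each edge has distinct colors on its endpoints.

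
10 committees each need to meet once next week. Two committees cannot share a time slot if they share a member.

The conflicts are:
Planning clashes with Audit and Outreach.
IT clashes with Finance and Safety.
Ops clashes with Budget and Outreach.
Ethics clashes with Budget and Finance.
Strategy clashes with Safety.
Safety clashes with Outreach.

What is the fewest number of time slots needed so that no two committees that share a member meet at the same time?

3

The cycle Finance-IT-Safety-Outreach-Ops-Budget-Ethics-Finance has odd length 7, so it cannot be 2-colored; at least 3 time slots are needed.
A valid assignment using 3 time slots: Planning=2, IT=1, Ops=2, Ethics=3, Budget=1, Strategy=1, Finance=2, Audit=1, Safety=2, Outreach=1. Each listed conflict is separated.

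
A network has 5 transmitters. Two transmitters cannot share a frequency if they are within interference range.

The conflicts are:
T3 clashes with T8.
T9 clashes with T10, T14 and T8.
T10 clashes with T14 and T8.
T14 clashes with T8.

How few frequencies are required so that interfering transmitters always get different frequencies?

T9, T10, T14, T8 are mutually in conflict, so at least 4 frequencies are needed.
4 frequencies suffice: frequency 1 → {T8}; frequency 2 → {T3, T14}; frequency 3 → {T10}; frequency 4 → {T9}. Every pair that conflicts lands in different frequencies.

4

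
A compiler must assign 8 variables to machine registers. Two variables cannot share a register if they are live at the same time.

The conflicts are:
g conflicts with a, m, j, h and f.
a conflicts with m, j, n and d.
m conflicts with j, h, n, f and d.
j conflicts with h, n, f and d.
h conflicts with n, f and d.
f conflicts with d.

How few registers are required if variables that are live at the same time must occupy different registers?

5

g, m, j, h, f are mutually in conflict, so at least 5 registers are needed.
5 registers suffice: register 1 → {j}; register 2 → {m}; register 3 → {a, h}; register 4 → {g, n, d}; register 5 → {f}. Each listed conflict is separated.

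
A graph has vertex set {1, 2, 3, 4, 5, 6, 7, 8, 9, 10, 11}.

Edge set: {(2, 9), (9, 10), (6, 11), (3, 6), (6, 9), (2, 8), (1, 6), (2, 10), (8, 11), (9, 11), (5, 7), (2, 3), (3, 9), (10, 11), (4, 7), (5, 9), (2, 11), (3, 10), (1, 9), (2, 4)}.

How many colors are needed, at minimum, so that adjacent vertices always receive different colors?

4

2, 9, 10, 11 form a clique, so at least 4 colors are needed.
4 colors suffice: color a → {7, 8, 9}; color b → {2, 5, 6}; color c → {1, 3, 4, 11}; color d → {10}. No two adjacent vertices share a color.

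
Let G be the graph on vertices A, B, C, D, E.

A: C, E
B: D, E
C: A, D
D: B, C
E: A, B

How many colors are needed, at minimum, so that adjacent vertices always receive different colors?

The cycle B-E-A-C-D-B has odd length 5, so it cannot be 2-colored; at least 3 colors are needed.
3 colors suffice: color 1 → {A, D}; color 2 → {C, E}; color 3 → {B}. No two adjacent vertices share a color.

3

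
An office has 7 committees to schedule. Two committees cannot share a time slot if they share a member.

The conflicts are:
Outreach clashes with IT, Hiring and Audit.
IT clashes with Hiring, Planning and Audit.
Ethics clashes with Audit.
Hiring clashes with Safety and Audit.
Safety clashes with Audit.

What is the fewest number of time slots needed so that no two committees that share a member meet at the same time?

Outreach, IT, Hiring, Audit all conflict with each other, so at least 4 time slots are needed.
Using 4 time slots: Outreach=4, IT=2, Ethics=2, Hiring=3, Safety=2, Planning=1, Audit=1. Every pair that conflicts lands in different time slots.

4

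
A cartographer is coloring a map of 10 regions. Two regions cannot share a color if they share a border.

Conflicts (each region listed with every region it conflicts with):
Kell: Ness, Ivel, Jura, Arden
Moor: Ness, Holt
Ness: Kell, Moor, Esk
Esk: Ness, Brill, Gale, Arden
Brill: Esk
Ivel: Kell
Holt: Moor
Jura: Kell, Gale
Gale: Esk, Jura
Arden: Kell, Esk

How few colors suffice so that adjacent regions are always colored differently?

The cycle Jura-Kell-Ness-Esk-Gale-Jura has odd length 5, so it cannot be 2-colored; at least 3 colors are needed.
3 colors suffice: color 1 → {Kell, Moor, Esk}; color 2 → {Ness, Brill, Ivel, Holt, Gale, Arden}; color 3 → {Jura}. Each listed conflict is separated.

3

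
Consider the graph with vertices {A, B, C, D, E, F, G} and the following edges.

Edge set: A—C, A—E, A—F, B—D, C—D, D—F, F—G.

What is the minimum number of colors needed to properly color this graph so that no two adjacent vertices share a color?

2

A and C are adjacent, so at least 2 colors are needed.
2 colors suffice: color red → {A, D, G}; color blue → {B, C, E, F}. No two adjacent vertices share a color.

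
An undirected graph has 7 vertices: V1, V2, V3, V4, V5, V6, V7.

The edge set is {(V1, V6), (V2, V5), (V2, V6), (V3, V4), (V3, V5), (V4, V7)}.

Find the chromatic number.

V3 and V5 are adjacent, so at least 2 colors are needed.
2 colors suffice: color 1 → {V1, V2, V3, V7}; color 2 → {V4, V5, V6}. Every edge joins two different colors.

2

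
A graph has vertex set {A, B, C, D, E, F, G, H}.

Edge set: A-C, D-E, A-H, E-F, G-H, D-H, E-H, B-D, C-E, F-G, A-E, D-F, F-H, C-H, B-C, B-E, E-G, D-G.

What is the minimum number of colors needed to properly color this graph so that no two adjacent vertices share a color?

5

D, E, F, G, H are pairwise adjacent (a clique of size 5), so at least 5 colors are needed.
5 colors suffice: A=4, B=2, C=3, D=3, E=1, F=4, G=5, H=2. Each edge has distinct colors on its endpoints.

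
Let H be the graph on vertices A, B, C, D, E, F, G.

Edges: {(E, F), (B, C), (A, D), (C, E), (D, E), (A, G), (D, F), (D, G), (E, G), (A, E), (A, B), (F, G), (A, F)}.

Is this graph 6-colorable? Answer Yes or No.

The chromatic number is 5. A, D, E, F, G are pairwise adjacent (a clique of size 5), so at least 5 colors are needed.
5 colors suffice: color 1 → {B, E}; color 2 → {A, C}; color 3 → {D}; color 4 → {G}; color 5 → {F}.
Since 6 ≥ 5, a proper 6-coloring certainly exists.

Yes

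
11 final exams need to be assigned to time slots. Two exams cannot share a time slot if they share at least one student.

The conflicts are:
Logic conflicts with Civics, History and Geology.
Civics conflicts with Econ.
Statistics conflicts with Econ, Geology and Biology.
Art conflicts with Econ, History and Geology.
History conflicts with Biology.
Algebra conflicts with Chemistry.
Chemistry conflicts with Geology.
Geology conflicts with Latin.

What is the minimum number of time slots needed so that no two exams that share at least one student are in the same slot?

The cycle History-Biology-Statistics-Geology-Logic-History has odd length 5, so it cannot be 2-colored; at least 3 time slots are needed.
3 time slots suffice: time slot 1 → {Econ, History, Algebra, Geology}; time slot 2 → {Logic, Statistics, Art, Chemistry, Latin}; time slot 3 → {Civics, Biology}. Every pair that conflicts lands in different time slots.

3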